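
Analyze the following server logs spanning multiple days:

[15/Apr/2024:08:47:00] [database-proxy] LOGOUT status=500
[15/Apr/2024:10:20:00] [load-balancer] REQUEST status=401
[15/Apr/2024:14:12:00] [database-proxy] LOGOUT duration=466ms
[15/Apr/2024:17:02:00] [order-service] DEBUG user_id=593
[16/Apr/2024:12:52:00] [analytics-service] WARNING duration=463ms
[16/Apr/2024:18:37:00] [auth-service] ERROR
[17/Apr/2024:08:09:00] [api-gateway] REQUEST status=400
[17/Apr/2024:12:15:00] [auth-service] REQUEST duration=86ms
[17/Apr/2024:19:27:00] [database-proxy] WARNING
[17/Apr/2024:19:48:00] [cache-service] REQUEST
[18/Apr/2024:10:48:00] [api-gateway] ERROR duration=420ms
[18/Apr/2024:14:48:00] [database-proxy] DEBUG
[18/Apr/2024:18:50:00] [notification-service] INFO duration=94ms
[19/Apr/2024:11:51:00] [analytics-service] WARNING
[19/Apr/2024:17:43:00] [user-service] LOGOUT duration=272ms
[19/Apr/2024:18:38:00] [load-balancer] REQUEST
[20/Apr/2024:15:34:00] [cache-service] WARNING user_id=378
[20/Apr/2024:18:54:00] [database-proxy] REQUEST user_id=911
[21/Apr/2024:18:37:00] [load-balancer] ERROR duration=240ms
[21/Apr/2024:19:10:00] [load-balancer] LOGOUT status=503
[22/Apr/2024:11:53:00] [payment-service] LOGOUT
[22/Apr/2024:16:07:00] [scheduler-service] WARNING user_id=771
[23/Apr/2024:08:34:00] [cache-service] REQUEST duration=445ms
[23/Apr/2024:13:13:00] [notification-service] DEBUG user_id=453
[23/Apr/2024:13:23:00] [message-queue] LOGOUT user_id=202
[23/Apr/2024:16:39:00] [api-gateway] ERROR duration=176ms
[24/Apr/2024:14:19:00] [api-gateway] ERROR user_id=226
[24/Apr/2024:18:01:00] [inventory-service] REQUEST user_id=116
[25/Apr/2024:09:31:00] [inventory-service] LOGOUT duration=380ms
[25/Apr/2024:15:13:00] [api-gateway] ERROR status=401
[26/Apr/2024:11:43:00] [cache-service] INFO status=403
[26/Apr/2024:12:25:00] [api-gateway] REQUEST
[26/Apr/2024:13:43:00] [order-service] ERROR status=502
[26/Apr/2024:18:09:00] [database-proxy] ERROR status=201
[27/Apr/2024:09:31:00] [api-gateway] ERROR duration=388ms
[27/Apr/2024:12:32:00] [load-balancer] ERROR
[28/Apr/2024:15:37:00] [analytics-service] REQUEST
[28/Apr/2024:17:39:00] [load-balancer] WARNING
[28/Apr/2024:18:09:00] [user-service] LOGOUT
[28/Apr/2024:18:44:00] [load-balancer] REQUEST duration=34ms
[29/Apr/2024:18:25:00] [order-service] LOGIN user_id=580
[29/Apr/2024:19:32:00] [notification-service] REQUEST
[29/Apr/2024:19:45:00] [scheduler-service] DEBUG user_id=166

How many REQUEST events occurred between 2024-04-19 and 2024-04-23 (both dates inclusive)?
3

To filter by date range:

1. Date range: 2024-04-19 through 2024-04-23, both dates inclusive
2. Filter for REQUEST events whose date falls in this range
3. Count matching events: 3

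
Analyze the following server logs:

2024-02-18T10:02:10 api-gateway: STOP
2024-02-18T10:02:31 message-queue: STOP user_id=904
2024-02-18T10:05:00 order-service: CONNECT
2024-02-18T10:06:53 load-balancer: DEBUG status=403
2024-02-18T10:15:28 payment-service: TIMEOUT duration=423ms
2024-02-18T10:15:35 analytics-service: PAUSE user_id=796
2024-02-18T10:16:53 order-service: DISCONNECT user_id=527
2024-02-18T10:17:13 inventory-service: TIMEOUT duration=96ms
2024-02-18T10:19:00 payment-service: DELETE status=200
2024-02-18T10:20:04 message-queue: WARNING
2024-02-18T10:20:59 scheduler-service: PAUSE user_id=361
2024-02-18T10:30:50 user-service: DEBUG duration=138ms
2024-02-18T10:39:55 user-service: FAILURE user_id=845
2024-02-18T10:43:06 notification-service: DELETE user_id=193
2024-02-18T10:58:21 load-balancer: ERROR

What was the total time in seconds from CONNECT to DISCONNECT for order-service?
713

To calculate state duration:

1. Find CONNECT event for order-service: 2024-02-18T10:05:00
2. Find DISCONNECT event for order-service: 2024-02-18T10:16:53
3. Calculate duration: 2024-02-18T10:16:53 - 2024-02-18T10:05:00 = 713 seconds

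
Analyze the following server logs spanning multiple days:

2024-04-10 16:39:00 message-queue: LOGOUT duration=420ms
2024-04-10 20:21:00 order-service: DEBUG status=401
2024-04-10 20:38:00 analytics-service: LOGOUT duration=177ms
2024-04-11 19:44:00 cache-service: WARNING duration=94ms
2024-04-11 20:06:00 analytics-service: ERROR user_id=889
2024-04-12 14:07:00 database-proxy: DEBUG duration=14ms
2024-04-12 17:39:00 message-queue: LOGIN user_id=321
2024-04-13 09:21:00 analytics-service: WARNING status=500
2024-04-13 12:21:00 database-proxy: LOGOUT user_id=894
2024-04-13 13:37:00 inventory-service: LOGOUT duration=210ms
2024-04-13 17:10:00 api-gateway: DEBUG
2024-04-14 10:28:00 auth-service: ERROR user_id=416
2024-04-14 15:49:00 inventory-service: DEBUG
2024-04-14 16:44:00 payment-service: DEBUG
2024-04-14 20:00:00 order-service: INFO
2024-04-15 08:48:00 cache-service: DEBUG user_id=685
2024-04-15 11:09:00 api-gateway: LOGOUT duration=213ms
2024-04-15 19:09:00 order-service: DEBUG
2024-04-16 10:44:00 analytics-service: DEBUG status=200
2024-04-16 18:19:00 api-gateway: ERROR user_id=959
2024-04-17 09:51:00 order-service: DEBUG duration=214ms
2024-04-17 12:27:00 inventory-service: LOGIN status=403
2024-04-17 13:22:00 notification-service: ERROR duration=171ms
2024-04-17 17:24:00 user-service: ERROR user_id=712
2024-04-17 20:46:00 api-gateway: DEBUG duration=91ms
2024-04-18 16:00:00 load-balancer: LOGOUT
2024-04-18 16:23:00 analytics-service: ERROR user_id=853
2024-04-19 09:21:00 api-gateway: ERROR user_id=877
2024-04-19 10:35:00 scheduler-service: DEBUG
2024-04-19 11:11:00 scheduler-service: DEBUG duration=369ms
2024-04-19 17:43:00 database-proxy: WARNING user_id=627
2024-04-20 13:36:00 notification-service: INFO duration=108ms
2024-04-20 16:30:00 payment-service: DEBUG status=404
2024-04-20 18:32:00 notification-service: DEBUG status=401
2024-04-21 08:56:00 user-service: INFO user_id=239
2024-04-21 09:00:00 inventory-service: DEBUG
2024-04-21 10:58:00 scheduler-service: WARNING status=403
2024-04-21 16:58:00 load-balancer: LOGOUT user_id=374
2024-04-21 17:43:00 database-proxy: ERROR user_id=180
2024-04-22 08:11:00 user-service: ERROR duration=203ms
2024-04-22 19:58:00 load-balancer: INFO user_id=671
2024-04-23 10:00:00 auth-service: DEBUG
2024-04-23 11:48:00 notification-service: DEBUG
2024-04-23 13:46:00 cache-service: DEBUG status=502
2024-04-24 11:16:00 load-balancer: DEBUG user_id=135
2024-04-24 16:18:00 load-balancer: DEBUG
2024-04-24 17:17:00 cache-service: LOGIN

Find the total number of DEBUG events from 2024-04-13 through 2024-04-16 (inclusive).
6

To filter by date range:

1. Date range: 2024-04-13 through 2024-04-16, both dates inclusive
2. Filter for DEBUG events whose date falls in this range
3. Count matching events: 6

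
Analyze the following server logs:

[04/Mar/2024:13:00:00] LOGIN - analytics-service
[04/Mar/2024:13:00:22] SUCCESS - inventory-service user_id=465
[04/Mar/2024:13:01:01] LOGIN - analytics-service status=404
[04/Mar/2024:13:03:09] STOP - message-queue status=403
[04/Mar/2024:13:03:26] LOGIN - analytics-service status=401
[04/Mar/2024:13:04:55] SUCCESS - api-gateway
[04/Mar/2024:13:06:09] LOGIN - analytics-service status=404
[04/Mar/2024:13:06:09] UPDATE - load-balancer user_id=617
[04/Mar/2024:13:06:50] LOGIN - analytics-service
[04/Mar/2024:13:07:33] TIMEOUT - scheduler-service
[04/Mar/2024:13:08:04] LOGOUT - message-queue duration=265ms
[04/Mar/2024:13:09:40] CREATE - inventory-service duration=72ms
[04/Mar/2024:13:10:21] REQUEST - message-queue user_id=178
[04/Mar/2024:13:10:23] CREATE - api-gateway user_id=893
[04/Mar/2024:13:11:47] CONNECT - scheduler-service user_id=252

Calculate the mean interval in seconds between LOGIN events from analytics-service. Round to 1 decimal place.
102.5

To calculate average interval:

1. Find all LOGIN events for analytics-service in order
2. Calculate time gaps between consecutive events
3. Compute mean of gaps: 410 / 4 = 102.5 seconds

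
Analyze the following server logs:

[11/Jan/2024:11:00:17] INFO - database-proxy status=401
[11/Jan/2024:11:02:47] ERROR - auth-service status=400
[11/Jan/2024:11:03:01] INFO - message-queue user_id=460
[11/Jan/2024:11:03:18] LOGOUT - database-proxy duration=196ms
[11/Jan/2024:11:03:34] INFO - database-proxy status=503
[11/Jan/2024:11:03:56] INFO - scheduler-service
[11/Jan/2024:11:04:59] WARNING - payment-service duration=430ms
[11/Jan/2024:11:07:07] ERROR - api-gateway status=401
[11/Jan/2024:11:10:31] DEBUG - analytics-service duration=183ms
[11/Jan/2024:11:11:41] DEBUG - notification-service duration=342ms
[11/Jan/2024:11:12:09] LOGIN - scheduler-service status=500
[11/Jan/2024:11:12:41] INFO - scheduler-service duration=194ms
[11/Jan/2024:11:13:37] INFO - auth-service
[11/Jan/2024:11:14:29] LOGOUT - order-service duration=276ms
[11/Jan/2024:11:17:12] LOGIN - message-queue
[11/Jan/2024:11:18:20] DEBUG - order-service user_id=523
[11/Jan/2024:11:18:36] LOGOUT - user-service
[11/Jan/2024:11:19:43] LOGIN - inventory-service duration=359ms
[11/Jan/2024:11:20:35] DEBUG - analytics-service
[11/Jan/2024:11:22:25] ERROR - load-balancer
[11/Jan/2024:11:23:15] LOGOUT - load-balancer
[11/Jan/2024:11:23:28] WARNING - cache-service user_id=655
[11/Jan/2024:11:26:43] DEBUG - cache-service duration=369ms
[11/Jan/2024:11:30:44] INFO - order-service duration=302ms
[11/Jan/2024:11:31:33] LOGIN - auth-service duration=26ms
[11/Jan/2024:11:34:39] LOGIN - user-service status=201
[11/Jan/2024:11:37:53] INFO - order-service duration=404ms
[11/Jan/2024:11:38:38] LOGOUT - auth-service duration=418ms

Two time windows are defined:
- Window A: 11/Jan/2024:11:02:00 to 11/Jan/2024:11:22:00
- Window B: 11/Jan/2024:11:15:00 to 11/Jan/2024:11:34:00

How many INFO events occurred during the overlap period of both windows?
0

To find overlap events:

1. Window A: 11/Jan/2024:11:02:00 to 11/Jan/2024:11:22:00
2. Window B: 11/Jan/2024:11:15:00 to 11/Jan/2024:11:34:00
3. Overlap period: 11/Jan/2024:11:15:00 to 11/Jan/2024:11:22:00
4. Count INFO events in overlap: 0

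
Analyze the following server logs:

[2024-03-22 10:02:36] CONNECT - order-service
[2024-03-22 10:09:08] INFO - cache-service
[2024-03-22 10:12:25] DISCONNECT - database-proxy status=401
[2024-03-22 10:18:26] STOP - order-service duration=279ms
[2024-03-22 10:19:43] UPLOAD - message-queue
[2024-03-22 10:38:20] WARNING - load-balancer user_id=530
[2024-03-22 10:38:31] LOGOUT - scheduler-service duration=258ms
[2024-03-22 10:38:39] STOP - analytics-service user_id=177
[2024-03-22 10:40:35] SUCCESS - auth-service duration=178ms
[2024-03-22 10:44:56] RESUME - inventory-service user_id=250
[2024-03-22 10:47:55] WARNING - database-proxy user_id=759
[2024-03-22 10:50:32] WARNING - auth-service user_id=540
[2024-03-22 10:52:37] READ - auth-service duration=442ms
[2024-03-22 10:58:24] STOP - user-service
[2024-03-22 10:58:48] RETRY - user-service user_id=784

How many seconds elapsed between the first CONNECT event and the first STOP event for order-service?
950

To find the time between events:

1. Locate the first CONNECT event for order-service: 2024-03-22 10:02:36
2. Locate the first STOP event for order-service: 2024-03-22 10:18:26
3. Calculate the difference: 2024-03-22 10:18:26 - 2024-03-22 10:02:36 = 950 seconds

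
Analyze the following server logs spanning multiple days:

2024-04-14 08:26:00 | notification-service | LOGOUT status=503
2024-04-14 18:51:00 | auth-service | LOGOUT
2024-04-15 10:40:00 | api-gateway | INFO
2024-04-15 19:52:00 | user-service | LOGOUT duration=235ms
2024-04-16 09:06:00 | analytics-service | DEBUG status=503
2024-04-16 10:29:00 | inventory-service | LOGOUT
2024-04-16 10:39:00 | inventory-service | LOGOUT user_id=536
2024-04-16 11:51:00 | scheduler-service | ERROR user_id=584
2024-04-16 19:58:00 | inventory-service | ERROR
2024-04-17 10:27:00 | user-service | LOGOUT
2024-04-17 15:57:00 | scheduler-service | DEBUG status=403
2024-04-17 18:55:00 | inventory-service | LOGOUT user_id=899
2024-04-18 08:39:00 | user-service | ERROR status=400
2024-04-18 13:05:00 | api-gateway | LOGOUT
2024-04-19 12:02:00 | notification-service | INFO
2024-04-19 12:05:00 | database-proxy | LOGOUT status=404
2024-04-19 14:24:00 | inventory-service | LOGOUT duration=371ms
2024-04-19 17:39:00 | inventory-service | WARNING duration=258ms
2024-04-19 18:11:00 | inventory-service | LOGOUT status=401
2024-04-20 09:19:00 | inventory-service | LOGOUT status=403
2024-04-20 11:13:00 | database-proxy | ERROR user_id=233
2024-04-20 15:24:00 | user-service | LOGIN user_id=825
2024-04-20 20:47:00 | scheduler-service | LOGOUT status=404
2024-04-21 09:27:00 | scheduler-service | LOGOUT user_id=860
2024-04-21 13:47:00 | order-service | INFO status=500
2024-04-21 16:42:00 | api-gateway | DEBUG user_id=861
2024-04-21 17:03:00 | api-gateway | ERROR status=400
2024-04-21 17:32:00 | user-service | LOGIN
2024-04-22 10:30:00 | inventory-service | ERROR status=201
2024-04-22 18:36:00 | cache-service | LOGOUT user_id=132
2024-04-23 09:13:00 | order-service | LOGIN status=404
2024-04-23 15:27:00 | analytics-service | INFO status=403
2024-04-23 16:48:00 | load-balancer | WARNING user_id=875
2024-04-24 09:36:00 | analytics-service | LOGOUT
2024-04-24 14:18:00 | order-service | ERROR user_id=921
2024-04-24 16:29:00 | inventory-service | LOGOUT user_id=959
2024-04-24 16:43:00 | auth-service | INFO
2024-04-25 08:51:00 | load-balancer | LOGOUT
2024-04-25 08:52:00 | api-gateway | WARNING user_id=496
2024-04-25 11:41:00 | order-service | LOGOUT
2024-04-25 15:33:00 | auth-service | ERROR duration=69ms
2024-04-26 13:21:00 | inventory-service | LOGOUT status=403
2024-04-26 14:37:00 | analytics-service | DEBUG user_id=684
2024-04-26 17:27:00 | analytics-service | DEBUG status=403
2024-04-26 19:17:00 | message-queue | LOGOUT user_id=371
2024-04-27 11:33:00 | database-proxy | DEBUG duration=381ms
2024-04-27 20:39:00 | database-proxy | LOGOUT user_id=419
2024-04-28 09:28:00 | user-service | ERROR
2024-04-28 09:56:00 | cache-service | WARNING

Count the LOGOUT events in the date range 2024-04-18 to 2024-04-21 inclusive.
7

To filter by date range:

1. Date range: 2024-04-18 through 2024-04-21, both dates inclusive
2. Filter for LOGOUT events whose date falls in this range
3. Count matching events: 7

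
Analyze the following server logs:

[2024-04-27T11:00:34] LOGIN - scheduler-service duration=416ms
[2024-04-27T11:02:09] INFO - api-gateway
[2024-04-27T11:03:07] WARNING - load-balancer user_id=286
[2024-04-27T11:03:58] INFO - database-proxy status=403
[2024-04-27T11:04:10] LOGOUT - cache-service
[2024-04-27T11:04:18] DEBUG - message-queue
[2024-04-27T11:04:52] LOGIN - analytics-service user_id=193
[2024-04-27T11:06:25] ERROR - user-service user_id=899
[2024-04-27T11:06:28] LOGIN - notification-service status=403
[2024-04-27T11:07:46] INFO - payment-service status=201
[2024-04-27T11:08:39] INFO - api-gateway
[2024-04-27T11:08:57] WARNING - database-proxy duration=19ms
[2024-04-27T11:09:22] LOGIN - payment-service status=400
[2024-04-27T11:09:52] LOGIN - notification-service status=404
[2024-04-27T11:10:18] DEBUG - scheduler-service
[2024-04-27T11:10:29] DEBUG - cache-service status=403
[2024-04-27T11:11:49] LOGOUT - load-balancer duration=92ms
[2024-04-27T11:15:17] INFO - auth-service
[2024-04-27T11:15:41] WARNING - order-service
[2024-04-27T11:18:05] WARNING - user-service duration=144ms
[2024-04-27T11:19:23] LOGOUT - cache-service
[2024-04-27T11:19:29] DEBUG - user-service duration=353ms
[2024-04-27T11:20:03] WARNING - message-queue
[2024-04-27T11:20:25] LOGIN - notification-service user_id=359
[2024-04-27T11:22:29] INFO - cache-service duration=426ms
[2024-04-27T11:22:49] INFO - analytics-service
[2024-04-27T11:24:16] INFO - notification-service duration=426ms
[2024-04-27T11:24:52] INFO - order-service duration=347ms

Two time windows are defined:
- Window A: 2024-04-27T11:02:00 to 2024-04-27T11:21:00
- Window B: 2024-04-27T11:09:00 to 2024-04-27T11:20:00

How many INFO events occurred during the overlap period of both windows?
1

To find overlap events:

1. Window A: 2024-04-27T11:02:00 to 2024-04-27T11:21:00
2. Window B: 2024-04-27T11:09:00 to 2024-04-27T11:20:00
3. Overlap period: 2024-04-27T11:09:00 to 2024-04-27T11:20:00
4. Count INFO events in overlap: 1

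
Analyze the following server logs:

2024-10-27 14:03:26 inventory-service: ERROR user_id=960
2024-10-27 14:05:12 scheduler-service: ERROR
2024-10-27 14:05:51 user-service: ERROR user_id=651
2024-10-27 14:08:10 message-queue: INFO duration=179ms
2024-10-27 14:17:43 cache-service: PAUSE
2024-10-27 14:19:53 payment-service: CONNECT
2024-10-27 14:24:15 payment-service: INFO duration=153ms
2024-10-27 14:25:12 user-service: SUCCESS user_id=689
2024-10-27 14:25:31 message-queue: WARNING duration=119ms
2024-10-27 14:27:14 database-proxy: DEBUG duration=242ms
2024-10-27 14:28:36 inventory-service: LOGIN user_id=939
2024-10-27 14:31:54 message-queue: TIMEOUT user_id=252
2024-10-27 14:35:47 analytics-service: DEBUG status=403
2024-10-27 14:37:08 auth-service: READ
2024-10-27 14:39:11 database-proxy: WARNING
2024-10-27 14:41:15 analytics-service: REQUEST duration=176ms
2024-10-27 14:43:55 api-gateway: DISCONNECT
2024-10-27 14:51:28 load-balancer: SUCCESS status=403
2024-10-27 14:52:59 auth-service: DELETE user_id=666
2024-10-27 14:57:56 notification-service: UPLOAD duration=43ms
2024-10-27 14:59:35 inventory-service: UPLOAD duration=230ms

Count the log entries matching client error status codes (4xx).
2

To find matching entries:

1. Pattern to match: client error status codes (4xx)
2. Scan each log entry for the pattern
3. Count matches: 2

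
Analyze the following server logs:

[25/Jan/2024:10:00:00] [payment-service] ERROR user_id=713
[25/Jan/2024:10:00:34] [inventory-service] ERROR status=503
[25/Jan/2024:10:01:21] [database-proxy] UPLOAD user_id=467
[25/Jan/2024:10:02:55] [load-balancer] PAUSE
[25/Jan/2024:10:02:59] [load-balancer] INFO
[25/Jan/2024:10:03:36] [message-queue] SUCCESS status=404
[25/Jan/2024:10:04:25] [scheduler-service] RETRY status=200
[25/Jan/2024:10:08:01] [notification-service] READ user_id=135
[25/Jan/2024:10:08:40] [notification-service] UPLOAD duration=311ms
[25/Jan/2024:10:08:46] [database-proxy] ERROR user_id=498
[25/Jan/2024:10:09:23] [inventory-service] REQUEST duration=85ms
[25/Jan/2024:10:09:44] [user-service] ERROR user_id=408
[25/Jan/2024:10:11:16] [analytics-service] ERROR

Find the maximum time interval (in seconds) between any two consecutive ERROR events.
492

To find the longest gap:

1. Extract all ERROR events in chronological order
2. Calculate time differences between consecutive events
3. Find the maximum difference
4. Longest gap: 492 seconds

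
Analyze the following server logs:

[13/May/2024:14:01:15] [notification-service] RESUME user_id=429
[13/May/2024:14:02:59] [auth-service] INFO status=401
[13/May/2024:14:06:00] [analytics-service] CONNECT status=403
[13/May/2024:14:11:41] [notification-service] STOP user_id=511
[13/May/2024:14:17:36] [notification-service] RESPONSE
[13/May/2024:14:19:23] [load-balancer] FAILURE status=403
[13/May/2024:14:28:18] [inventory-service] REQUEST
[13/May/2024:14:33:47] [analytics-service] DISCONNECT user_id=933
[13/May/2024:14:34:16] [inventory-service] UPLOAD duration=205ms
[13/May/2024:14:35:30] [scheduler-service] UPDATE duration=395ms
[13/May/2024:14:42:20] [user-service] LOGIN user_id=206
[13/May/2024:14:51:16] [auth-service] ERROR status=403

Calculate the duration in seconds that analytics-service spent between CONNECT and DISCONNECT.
1667

To calculate state duration:

1. Find CONNECT event for analytics-service: 13/May/2024:14:06:00
2. Find DISCONNECT event for analytics-service: 13/May/2024:14:33:47
3. Calculate duration: 13/May/2024:14:33:47 - 13/May/2024:14:06:00 = 1667 seconds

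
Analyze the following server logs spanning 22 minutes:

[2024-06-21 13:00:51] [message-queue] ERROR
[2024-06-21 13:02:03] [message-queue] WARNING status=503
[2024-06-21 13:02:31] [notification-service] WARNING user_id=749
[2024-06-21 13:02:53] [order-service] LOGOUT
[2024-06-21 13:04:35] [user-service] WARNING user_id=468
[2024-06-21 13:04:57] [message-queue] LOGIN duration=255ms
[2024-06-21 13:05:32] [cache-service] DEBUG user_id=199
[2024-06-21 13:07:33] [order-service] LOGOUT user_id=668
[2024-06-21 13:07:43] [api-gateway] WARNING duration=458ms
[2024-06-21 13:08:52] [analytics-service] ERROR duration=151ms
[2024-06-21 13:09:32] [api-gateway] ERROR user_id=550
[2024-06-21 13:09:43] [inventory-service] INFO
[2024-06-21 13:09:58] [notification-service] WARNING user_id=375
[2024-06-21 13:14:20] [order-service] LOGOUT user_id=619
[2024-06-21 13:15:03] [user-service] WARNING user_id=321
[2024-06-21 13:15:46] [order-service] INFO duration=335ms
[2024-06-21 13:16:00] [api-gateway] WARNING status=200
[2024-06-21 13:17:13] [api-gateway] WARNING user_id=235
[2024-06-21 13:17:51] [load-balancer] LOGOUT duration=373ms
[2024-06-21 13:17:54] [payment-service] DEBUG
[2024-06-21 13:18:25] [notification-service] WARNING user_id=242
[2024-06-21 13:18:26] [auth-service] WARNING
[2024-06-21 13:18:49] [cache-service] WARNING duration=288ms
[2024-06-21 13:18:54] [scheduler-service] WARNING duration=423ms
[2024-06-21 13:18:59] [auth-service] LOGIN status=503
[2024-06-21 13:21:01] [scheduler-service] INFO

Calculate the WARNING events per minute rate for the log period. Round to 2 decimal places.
0.55

To calculate the rate:

1. Count total WARNING events: 12
2. Total time period: 22 minutes
3. Rate = 12 / 22 = 0.55 events per minute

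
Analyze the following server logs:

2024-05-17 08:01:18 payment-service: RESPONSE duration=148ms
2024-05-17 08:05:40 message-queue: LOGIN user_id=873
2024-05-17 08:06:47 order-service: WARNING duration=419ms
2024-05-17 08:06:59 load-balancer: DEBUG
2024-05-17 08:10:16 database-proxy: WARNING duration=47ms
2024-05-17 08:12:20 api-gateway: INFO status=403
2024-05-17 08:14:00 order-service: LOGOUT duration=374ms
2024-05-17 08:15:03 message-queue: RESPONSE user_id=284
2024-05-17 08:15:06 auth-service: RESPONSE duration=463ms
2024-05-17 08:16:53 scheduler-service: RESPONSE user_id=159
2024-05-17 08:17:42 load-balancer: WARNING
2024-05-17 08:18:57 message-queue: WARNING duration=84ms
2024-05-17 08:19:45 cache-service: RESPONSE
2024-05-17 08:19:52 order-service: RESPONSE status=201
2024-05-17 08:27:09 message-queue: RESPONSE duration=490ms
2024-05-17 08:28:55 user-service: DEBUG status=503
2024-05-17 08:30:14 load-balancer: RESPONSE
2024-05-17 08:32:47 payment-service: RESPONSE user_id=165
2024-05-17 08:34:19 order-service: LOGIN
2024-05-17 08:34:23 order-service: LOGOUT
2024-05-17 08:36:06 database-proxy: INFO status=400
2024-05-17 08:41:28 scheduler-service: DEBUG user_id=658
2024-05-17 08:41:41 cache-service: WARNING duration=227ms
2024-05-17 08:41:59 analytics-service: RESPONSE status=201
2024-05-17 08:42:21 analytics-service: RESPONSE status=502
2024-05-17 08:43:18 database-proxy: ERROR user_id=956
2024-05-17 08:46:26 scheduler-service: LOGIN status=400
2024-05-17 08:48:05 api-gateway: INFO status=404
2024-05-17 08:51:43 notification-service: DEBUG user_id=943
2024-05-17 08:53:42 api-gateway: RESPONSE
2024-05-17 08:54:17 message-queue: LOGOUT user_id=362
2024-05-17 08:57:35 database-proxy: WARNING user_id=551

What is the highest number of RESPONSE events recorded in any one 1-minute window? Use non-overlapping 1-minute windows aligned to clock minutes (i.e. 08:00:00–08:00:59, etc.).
2

To find the burst window:

1. Divide the log period into non-overlapping 1-minute windows starting at 08:00
2. Count RESPONSE events in each window
3. Find the window with maximum count
4. Maximum events in a window: 2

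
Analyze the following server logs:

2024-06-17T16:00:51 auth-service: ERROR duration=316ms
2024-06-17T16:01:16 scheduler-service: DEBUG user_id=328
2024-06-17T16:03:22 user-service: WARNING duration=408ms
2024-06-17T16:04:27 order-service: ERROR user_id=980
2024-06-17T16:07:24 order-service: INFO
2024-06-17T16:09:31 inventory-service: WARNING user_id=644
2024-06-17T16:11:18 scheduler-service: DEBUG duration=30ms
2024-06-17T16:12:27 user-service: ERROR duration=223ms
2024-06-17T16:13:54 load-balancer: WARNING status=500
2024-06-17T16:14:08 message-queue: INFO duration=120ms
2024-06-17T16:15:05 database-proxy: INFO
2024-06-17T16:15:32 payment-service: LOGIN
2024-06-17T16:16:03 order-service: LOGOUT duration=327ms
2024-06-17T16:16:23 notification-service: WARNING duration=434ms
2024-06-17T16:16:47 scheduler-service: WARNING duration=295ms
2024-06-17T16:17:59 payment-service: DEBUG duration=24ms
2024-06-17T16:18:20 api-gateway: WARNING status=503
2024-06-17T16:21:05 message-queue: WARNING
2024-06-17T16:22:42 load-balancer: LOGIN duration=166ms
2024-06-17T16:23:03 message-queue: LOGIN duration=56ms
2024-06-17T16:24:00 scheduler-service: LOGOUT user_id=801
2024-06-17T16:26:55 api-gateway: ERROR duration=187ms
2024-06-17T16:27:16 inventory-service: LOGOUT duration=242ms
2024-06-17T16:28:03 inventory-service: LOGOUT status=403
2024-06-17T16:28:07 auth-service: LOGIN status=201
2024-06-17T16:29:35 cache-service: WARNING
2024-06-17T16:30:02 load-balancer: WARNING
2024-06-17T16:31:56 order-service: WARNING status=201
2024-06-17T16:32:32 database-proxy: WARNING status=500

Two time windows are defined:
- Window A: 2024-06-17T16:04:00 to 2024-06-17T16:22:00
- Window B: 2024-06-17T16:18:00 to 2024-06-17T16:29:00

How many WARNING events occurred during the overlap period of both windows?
2

To find overlap events:

1. Window A: 2024-06-17T16:04:00 to 2024-06-17T16:22:00
2. Window B: 2024-06-17T16:18:00 to 2024-06-17T16:29:00
3. Overlap period: 2024-06-17T16:18:00 to 2024-06-17T16:22:00
4. Count WARNING events in overlap: 2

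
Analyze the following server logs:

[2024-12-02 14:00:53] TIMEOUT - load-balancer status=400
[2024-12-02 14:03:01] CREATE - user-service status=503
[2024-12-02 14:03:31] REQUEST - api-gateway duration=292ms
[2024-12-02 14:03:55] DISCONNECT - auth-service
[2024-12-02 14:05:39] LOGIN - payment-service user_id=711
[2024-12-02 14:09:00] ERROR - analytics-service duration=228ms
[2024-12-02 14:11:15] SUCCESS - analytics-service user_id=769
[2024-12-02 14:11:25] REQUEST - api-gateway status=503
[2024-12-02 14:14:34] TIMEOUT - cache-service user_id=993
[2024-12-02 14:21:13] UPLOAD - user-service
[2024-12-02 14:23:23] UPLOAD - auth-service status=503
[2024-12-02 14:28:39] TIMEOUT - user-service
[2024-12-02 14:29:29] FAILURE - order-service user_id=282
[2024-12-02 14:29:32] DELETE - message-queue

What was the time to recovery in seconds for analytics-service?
135

To calculate recovery time:

1. Find ERROR event for analytics-service: 2024-12-02 14:09:00
2. Find next SUCCESS event for analytics-service: 2024-12-02 14:11:15
3. Recovery time: 2024-12-02 14:11:15 - 2024-12-02 14:09:00 = 135 seconds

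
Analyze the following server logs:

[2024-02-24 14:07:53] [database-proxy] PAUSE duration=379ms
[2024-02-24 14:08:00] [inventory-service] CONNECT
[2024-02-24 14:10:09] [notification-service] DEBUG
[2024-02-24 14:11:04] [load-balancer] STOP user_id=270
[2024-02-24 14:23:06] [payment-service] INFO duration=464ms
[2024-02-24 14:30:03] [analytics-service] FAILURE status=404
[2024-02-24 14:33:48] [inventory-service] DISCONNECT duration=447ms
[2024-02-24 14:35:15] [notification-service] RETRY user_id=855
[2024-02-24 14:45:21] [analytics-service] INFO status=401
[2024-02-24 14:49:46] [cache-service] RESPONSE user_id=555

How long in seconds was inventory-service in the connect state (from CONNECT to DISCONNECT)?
1548

To calculate state duration:

1. Find CONNECT event for inventory-service: 2024-02-24 14:08:00
2. Find DISCONNECT event for inventory-service: 2024-02-24 14:33:48
3. Calculate duration: 2024-02-24 14:33:48 - 2024-02-24 14:08:00 = 1548 seconds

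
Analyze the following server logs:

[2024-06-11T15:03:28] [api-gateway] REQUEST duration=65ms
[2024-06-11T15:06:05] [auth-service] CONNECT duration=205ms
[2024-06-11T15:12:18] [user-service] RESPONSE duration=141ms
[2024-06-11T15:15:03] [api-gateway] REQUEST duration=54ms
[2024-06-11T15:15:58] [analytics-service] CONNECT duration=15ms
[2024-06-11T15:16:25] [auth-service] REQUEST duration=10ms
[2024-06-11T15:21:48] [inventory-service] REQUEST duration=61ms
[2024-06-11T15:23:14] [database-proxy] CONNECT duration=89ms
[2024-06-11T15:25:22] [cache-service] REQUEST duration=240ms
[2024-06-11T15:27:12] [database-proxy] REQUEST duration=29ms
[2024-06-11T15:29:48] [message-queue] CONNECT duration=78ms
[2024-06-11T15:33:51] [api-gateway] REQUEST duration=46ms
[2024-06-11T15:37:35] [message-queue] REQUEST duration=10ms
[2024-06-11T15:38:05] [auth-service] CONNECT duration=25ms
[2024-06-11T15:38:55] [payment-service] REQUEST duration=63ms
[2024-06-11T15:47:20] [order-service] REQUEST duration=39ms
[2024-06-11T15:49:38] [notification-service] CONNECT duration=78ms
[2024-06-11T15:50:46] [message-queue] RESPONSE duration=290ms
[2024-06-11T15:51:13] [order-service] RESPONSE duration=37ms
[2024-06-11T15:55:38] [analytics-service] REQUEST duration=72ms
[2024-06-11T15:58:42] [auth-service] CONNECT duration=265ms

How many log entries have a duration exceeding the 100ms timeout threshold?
5

To count timeouts:

1. Threshold: 100ms
2. Extract duration from each log entry
3. Count entries where duration > 100
4. Timeout count: 5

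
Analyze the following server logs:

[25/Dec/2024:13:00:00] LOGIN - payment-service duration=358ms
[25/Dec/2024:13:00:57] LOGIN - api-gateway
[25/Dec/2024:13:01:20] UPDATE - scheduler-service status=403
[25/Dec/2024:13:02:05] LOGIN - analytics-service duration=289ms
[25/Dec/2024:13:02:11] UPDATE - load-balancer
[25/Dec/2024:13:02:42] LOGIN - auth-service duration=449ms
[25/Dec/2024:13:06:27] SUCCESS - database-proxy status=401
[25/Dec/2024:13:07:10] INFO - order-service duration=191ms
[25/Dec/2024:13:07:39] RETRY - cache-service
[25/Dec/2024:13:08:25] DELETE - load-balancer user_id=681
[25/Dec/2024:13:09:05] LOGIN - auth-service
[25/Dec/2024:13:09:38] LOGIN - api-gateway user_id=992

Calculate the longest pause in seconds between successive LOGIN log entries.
383

To find the longest gap:

1. Extract all LOGIN events in chronological order
2. Calculate time differences between consecutive events
3. Find the maximum difference
4. Longest gap: 383 seconds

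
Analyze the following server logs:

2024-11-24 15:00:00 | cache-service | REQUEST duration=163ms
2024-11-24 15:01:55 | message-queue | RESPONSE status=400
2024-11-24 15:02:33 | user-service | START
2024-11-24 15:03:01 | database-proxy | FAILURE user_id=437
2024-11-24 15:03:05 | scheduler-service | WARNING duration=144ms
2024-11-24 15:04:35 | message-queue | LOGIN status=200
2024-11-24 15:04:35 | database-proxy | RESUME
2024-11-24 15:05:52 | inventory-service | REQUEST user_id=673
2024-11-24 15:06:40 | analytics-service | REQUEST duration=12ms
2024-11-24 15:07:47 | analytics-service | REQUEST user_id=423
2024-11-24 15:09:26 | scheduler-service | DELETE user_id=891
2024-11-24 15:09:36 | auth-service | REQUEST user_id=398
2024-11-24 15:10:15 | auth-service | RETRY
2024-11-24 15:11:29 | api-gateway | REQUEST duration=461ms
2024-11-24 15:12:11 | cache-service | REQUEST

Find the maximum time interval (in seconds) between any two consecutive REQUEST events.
352

To find the longest gap:

1. Extract all REQUEST events in chronological order
2. Calculate time differences between consecutive events
3. Find the maximum difference
4. Longest gap: 352 seconds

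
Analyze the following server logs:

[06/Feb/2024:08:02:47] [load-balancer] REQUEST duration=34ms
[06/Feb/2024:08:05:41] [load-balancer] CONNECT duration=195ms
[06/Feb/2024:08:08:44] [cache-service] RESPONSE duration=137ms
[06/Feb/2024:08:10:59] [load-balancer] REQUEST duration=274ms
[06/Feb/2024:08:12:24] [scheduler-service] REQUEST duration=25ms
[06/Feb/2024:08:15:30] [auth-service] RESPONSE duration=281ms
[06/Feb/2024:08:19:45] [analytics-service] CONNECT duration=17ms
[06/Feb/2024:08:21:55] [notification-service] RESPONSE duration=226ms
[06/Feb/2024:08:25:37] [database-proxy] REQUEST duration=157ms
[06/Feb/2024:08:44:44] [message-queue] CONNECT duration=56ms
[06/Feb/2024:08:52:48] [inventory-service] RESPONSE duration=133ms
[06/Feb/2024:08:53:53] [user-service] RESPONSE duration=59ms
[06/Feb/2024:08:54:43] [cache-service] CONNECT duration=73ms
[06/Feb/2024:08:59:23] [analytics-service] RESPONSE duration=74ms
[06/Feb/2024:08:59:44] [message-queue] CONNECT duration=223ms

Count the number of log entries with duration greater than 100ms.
8

To count timeouts:

1. Threshold: 100ms
2. Extract duration from each log entry
3. Count entries where duration > 100
4. Timeout count: 8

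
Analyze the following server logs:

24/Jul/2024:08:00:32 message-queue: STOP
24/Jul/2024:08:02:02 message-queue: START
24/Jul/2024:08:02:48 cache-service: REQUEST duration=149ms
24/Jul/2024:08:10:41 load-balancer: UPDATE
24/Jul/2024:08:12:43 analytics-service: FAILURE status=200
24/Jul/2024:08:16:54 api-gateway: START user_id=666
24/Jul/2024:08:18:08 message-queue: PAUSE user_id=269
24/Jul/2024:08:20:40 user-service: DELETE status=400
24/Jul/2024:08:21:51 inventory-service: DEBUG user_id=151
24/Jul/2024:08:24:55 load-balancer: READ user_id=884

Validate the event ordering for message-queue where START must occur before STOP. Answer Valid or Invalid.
Invalid

To validate ordering:

1. Required order: START → STOP
2. Rule: START must occur before STOP
3. Check actual order of events for message-queue
4. Result: Invalid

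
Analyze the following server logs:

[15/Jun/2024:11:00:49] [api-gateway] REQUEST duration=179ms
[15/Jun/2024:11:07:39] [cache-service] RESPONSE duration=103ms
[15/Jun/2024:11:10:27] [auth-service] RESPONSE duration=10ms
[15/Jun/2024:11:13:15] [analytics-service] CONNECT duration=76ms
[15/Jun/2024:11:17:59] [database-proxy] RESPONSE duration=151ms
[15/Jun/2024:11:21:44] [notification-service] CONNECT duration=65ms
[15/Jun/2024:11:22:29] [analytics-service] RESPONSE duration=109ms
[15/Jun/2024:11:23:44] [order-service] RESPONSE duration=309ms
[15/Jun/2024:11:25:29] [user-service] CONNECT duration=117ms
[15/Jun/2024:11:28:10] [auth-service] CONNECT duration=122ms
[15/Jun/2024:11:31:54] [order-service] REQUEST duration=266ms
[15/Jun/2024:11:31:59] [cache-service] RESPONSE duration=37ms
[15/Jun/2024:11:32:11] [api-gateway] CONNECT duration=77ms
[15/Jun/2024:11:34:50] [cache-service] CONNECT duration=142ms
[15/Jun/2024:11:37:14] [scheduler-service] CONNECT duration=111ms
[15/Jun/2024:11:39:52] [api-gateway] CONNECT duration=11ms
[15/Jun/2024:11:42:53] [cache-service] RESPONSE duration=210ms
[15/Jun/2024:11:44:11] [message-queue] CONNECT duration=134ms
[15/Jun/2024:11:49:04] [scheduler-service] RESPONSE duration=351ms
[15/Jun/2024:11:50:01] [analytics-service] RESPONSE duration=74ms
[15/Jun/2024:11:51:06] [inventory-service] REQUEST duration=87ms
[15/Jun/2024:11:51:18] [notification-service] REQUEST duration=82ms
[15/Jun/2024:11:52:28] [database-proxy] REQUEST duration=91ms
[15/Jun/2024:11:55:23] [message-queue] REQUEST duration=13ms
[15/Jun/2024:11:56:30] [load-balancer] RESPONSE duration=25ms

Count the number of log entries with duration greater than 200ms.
4

To count timeouts:

1. Threshold: 200ms
2. Extract duration from each log entry
3. Count entries where duration > 200
4. Timeout count: 4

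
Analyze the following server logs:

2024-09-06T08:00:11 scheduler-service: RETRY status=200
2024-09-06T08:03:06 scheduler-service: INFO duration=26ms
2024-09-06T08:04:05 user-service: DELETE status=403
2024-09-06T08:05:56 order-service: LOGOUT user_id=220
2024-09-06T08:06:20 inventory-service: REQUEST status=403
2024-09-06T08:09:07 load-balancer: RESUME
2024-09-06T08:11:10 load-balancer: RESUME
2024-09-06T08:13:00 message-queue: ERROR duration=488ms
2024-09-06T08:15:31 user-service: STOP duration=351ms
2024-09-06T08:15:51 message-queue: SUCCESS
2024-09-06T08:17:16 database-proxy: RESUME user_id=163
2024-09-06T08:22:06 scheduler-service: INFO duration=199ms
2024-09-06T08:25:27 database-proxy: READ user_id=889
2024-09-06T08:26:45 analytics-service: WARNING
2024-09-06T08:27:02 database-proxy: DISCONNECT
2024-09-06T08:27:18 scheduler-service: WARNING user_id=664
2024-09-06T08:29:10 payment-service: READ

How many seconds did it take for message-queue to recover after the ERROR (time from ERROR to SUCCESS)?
171

To calculate recovery time:

1. Find ERROR event for message-queue: 2024-09-06T08:13:00
2. Find next SUCCESS event for message-queue: 2024-09-06T08:15:51
3. Recovery time: 2024-09-06T08:15:51 - 2024-09-06T08:13:00 = 171 seconds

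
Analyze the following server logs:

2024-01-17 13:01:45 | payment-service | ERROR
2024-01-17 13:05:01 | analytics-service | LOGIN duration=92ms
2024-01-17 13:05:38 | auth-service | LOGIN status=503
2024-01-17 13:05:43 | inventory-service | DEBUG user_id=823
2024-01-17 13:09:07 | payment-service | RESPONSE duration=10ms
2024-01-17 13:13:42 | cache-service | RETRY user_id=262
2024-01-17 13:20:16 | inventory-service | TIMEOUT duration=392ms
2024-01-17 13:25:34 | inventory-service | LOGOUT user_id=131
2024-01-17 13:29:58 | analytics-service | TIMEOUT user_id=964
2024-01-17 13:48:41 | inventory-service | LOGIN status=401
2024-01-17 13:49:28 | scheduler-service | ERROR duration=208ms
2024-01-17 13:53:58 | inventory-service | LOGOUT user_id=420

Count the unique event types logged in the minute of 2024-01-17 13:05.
2

To count unique event types:

1. Filter events in the minute starting at 2024-01-17 13:05
2. Extract event types from matching entries
3. Count unique types: 2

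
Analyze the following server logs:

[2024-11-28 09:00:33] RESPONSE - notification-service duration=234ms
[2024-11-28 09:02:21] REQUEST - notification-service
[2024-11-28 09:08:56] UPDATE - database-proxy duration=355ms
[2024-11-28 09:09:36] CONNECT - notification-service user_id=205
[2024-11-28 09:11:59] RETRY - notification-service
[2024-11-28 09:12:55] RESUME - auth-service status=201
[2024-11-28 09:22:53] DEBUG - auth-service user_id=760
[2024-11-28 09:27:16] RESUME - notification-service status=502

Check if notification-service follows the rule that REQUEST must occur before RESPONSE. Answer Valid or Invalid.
Invalid

To validate ordering:

1. Required order: REQUEST → RESPONSE
2. Rule: REQUEST must occur before RESPONSE
3. Check actual order of events for notification-service
4. Result: Invalid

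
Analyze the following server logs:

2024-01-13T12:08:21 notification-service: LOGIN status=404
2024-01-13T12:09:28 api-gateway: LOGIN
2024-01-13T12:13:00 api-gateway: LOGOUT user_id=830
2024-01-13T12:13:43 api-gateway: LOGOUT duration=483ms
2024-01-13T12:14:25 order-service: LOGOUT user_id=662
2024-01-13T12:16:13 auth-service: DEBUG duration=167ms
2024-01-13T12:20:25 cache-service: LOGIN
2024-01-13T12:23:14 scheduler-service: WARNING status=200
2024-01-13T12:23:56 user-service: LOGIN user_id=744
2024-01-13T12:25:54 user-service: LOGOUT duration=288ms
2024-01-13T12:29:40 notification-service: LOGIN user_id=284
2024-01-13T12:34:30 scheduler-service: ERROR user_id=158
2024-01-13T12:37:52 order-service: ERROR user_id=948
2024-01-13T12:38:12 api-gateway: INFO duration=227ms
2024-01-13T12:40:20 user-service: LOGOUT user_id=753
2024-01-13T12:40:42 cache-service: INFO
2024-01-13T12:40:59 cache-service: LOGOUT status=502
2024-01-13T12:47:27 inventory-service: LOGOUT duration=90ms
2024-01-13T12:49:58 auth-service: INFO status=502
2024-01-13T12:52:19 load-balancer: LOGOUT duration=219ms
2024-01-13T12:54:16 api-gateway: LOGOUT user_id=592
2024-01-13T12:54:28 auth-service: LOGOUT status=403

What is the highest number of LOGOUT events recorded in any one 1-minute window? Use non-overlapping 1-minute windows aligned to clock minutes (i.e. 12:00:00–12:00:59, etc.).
2

To find the burst window:

1. Divide the log period into non-overlapping 1-minute windows starting at 12:00
2. Count LOGOUT events in each window
3. Find the window with maximum count
4. Maximum events in a window: 2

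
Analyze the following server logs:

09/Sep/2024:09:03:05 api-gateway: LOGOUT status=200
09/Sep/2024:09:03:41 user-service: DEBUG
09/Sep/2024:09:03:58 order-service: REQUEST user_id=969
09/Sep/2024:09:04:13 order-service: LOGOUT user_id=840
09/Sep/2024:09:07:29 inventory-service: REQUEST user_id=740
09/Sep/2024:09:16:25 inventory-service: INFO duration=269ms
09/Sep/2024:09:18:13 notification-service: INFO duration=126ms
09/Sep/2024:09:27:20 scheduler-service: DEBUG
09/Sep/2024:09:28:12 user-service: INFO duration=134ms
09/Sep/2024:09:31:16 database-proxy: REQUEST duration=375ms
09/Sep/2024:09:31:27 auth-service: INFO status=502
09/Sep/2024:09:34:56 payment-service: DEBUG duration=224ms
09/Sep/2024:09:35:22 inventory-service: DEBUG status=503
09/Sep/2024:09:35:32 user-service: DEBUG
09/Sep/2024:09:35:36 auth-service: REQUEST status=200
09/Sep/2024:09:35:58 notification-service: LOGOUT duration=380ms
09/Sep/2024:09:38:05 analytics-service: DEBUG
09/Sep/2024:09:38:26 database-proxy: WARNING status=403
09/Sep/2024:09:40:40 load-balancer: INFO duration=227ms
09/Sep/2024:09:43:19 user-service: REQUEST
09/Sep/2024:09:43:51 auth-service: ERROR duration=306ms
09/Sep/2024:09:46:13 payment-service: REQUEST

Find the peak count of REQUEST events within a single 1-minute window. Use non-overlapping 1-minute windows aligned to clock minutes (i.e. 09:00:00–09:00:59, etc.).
1

To find the burst window:

1. Divide the log period into non-overlapping 1-minute windows starting at 09:00
2. Count REQUEST events in each window
3. Find the window with maximum count
4. Maximum events in a window: 1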